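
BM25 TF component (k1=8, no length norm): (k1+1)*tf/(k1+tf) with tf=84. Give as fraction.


BM25 TF component = (k1+1)*tf / (k1+tf)
k1 = 8, tf = 84
Numerator = (8+1)*84 = 756
Denominator = 8 + 84 = 92
= 756/92 = 189/23

189/23


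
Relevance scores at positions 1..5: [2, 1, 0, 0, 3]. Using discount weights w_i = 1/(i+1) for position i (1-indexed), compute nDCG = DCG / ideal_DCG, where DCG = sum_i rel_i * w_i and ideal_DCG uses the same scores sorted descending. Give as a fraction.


Position discount weights w_i = 1/(i+1) for i=1..5:
Weights = [1/2, 1/3, 1/4, 1/5, 1/6]
Actual relevance: [2, 1, 0, 0, 3]
DCG = 2/2 + 1/3 + 0/4 + 0/5 + 3/6 = 11/6
Ideal relevance (sorted desc): [3, 2, 1, 0, 0]
Ideal DCG = 3/2 + 2/3 + 1/4 + 0/5 + 0/6 = 29/12
nDCG = DCG / ideal_DCG = 11/6 / 29/12 = 22/29

22/29


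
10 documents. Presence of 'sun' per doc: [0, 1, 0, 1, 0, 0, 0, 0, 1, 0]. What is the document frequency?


Checking each document for 'sun':
Doc 1: absent
Doc 2: present
Doc 3: absent
Doc 4: present
Doc 5: absent
Doc 6: absent
Doc 7: absent
Doc 8: absent
Doc 9: present
Doc 10: absent
df = sum of presences = 0 + 1 + 0 + 1 + 0 + 0 + 0 + 0 + 1 + 0 = 3

3


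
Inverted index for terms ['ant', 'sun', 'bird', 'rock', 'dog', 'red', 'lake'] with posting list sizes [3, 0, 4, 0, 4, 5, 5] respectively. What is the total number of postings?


Summing posting list sizes:
'ant': 3 postings
'sun': 0 postings
'bird': 4 postings
'rock': 0 postings
'dog': 4 postings
'red': 5 postings
'lake': 5 postings
Total = 3 + 0 + 4 + 0 + 4 + 5 + 5 = 21

21


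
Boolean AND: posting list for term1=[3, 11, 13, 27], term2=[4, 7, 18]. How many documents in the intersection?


Boolean AND: find intersection of posting lists
term1 docs: [3, 11, 13, 27]
term2 docs: [4, 7, 18]
Intersection: []
|intersection| = 0

0


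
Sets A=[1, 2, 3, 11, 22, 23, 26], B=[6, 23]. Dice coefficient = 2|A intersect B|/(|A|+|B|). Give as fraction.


A intersect B = [23]
|A intersect B| = 1
|A| = 7, |B| = 2
Dice = 2*1 / (7+2)
= 2 / 9 = 2/9

2/9


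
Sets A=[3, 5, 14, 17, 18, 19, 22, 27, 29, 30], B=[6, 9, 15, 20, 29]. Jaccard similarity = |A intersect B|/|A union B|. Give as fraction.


A intersect B = [29]
|A intersect B| = 1
A union B = [3, 5, 6, 9, 14, 15, 17, 18, 19, 20, 22, 27, 29, 30]
|A union B| = 14
Jaccard = 1/14 = 1/14

1/14


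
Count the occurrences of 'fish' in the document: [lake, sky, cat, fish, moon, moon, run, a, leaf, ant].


Document has 10 words
Scanning for 'fish':
Found at positions: [3]
Count = 1

1


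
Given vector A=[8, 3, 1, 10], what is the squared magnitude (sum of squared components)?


|A|^2 = sum of squared components
A[0]^2 = 8^2 = 64
A[1]^2 = 3^2 = 9
A[2]^2 = 1^2 = 1
A[3]^2 = 10^2 = 100
Sum = 64 + 9 + 1 + 100 = 174

174


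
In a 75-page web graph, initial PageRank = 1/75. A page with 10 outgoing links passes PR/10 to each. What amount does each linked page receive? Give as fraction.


Initial PR = 1/75 = 1/75
Outlinks = 10
Contribution per link = PR / outlinks
= 1/75 / 10
= 1/750

1/750


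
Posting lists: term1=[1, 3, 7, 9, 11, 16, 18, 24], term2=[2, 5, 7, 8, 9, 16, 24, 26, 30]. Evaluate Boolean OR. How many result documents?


Boolean OR: find union of posting lists
term1 docs: [1, 3, 7, 9, 11, 16, 18, 24]
term2 docs: [2, 5, 7, 8, 9, 16, 24, 26, 30]
Union: [1, 2, 3, 5, 7, 8, 9, 11, 16, 18, 24, 26, 30]
|union| = 13

13


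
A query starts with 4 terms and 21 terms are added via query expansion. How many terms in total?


Original terms: 4
Expansion terms: 21
Total = 4 + 21 = 25

25


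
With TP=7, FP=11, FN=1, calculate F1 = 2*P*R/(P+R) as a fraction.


F1 = 2 * P * R / (P + R)
P = TP/(TP+FP) = 7/18 = 7/18
R = TP/(TP+FN) = 7/8 = 7/8
2 * P * R = 2 * 7/18 * 7/8 = 49/72
P + R = 7/18 + 7/8 = 91/72
F1 = 49/72 / 91/72 = 7/13

7/13


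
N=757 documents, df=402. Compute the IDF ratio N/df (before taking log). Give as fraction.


IDF ratio = N / df
= 757 / 402
= 757/402

757/402


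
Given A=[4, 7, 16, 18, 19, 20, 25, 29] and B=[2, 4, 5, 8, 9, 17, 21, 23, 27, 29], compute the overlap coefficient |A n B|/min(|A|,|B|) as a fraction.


A intersect B = [4, 29]
|A intersect B| = 2
min(|A|, |B|) = min(8, 10) = 8
Overlap = 2 / 8 = 1/4

1/4


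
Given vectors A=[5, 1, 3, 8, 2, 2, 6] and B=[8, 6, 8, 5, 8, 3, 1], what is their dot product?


Dot product = sum of element-wise products
A[0]*B[0] = 5*8 = 40
A[1]*B[1] = 1*6 = 6
A[2]*B[2] = 3*8 = 24
A[3]*B[3] = 8*5 = 40
A[4]*B[4] = 2*8 = 16
A[5]*B[5] = 2*3 = 6
A[6]*B[6] = 6*1 = 6
Sum = 40 + 6 + 24 + 40 + 16 + 6 + 6 = 138

138


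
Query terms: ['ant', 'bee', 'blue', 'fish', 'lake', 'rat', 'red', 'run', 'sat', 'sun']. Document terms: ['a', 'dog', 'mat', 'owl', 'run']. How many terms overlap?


Query terms: ['ant', 'bee', 'blue', 'fish', 'lake', 'rat', 'red', 'run', 'sat', 'sun']
Document terms: ['a', 'dog', 'mat', 'owl', 'run']
Common terms: ['run']
Overlap count = 1

1


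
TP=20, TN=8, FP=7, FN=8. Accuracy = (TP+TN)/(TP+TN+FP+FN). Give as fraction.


Accuracy = (TP + TN) / (TP + TN + FP + FN)
TP + TN = 20 + 8 = 28
Total = 20 + 8 + 7 + 8 = 43
Accuracy = 28 / 43 = 28/43

28/43


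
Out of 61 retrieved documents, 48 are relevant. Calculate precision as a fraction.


Precision = relevant_retrieved / total_retrieved
= 48 / 61
= 48 / (48 + 13)
= 48/61

48/61


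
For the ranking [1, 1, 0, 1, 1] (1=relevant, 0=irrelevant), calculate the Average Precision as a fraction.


Computing P@k for each relevant position:
Position 1: relevant, P@1 = 1/1 = 1
Position 2: relevant, P@2 = 2/2 = 1
Position 3: not relevant
Position 4: relevant, P@4 = 3/4 = 3/4
Position 5: relevant, P@5 = 4/5 = 4/5
Sum of P@k = 1 + 1 + 3/4 + 4/5 = 71/20
AP = 71/20 / 4 = 71/80

71/80


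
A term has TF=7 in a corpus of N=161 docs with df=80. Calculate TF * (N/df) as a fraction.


TF * (N/df)
= 7 * (161/80)
= 7 * 161/80
= 1127/80

1127/80


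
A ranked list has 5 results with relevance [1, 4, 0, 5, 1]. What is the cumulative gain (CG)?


Cumulative Gain = sum of relevance scores
Position 1: rel=1, running sum=1
Position 2: rel=4, running sum=5
Position 3: rel=0, running sum=5
Position 4: rel=5, running sum=10
Position 5: rel=1, running sum=11
CG = 11

11


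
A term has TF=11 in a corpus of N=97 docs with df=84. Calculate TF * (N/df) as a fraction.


TF * (N/df)
= 11 * (97/84)
= 11 * 97/84
= 1067/84

1067/84


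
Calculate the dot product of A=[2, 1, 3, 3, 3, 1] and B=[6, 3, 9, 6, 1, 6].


Dot product = sum of element-wise products
A[0]*B[0] = 2*6 = 12
A[1]*B[1] = 1*3 = 3
A[2]*B[2] = 3*9 = 27
A[3]*B[3] = 3*6 = 18
A[4]*B[4] = 3*1 = 3
A[5]*B[5] = 1*6 = 6
Sum = 12 + 3 + 27 + 18 + 3 + 6 = 69

69


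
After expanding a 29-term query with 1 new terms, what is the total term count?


Original terms: 29
Expansion terms: 1
Total = 29 + 1 = 30

30


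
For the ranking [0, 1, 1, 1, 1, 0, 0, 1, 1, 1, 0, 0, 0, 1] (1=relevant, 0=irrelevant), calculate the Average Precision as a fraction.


Computing P@k for each relevant position:
Position 1: not relevant
Position 2: relevant, P@2 = 1/2 = 1/2
Position 3: relevant, P@3 = 2/3 = 2/3
Position 4: relevant, P@4 = 3/4 = 3/4
Position 5: relevant, P@5 = 4/5 = 4/5
Position 6: not relevant
Position 7: not relevant
Position 8: relevant, P@8 = 5/8 = 5/8
Position 9: relevant, P@9 = 6/9 = 2/3
Position 10: relevant, P@10 = 7/10 = 7/10
Position 11: not relevant
Position 12: not relevant
Position 13: not relevant
Position 14: relevant, P@14 = 8/14 = 4/7
Sum of P@k = 1/2 + 2/3 + 3/4 + 4/5 + 5/8 + 2/3 + 7/10 + 4/7 = 887/168
AP = 887/168 / 8 = 887/1344

887/1344


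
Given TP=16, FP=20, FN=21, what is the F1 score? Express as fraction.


F1 = 2 * P * R / (P + R)
P = TP/(TP+FP) = 16/36 = 4/9
R = TP/(TP+FN) = 16/37 = 16/37
2 * P * R = 2 * 4/9 * 16/37 = 128/333
P + R = 4/9 + 16/37 = 292/333
F1 = 128/333 / 292/333 = 32/73

32/73


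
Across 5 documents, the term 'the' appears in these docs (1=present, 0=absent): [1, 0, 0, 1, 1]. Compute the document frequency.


Checking each document for 'the':
Doc 1: present
Doc 2: absent
Doc 3: absent
Doc 4: present
Doc 5: present
df = sum of presences = 1 + 0 + 0 + 1 + 1 = 3

3


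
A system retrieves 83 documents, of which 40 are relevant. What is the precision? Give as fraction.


Precision = relevant_retrieved / total_retrieved
= 40 / 83
= 40 / (40 + 43)
= 40/83

40/83


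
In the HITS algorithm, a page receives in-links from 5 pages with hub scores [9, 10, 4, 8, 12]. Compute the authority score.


Authority = sum of hub scores of in-linkers
In-link 1: hub score = 9
In-link 2: hub score = 10
In-link 3: hub score = 4
In-link 4: hub score = 8
In-link 5: hub score = 12
Authority = 9 + 10 + 4 + 8 + 12 = 43

43


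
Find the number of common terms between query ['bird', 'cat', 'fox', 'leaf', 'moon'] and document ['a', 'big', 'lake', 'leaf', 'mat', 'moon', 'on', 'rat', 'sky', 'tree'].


Query terms: ['bird', 'cat', 'fox', 'leaf', 'moon']
Document terms: ['a', 'big', 'lake', 'leaf', 'mat', 'moon', 'on', 'rat', 'sky', 'tree']
Common terms: ['leaf', 'moon']
Overlap count = 2

2


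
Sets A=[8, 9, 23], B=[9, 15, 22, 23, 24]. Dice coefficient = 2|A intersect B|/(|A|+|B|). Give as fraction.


A intersect B = [9, 23]
|A intersect B| = 2
|A| = 3, |B| = 5
Dice = 2*2 / (3+5)
= 4 / 8 = 1/2

1/2


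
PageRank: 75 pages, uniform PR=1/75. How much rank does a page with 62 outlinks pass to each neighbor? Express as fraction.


Initial PR = 1/75 = 1/75
Outlinks = 62
Contribution per link = PR / outlinks
= 1/75 / 62
= 1/4650

1/4650


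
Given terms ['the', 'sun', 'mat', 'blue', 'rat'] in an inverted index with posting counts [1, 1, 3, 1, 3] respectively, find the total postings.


Summing posting list sizes:
'the': 1 postings
'sun': 1 postings
'mat': 3 postings
'blue': 1 postings
'rat': 3 postings
Total = 1 + 1 + 3 + 1 + 3 = 9

9


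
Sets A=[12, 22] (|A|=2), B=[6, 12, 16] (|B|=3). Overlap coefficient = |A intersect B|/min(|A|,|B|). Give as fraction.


A intersect B = [12]
|A intersect B| = 1
min(|A|, |B|) = min(2, 3) = 2
Overlap = 1 / 2 = 1/2

1/2


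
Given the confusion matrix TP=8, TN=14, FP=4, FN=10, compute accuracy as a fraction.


Accuracy = (TP + TN) / (TP + TN + FP + FN)
TP + TN = 8 + 14 = 22
Total = 8 + 14 + 4 + 10 = 36
Accuracy = 22 / 36 = 11/18

11/18


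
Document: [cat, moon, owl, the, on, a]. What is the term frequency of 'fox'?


Document has 6 words
Scanning for 'fox':
Term not found in document
Count = 0

0


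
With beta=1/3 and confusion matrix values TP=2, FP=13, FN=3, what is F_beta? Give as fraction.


P = TP/(TP+FP) = 2/15 = 2/15
R = TP/(TP+FN) = 2/5 = 2/5
beta^2 = 1/3^2 = 1/9
(1 + beta^2) = 10/9
Numerator = (1+beta^2)*P*R = 8/135
Denominator = beta^2*P + R = 2/135 + 2/5 = 56/135
F_beta = 1/7

1/7


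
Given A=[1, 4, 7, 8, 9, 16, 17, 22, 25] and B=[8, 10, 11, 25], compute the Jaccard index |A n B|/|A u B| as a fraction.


A intersect B = [8, 25]
|A intersect B| = 2
A union B = [1, 4, 7, 8, 9, 10, 11, 16, 17, 22, 25]
|A union B| = 11
Jaccard = 2/11 = 2/11

2/11


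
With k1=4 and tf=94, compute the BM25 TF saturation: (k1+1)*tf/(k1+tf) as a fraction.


BM25 TF component = (k1+1)*tf / (k1+tf)
k1 = 4, tf = 94
Numerator = (4+1)*94 = 470
Denominator = 4 + 94 = 98
= 470/98 = 235/49

235/49


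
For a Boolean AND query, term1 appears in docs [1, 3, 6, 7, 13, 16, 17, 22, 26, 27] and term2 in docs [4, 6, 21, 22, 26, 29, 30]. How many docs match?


Boolean AND: find intersection of posting lists
term1 docs: [1, 3, 6, 7, 13, 16, 17, 22, 26, 27]
term2 docs: [4, 6, 21, 22, 26, 29, 30]
Intersection: [6, 22, 26]
|intersection| = 3

3


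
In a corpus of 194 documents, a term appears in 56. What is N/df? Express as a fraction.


IDF ratio = N / df
= 194 / 56
= 97/28

97/28


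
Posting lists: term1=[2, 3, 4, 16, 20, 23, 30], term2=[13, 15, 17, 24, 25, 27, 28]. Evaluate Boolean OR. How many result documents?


Boolean OR: find union of posting lists
term1 docs: [2, 3, 4, 16, 20, 23, 30]
term2 docs: [13, 15, 17, 24, 25, 27, 28]
Union: [2, 3, 4, 13, 15, 16, 17, 20, 23, 24, 25, 27, 28, 30]
|union| = 14

14


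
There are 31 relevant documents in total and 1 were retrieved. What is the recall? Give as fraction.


Recall = retrieved_relevant / total_relevant
= 1 / 31
= 1 / (1 + 30)
= 1/31

1/31


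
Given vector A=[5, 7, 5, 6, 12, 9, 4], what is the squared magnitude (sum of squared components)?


|A|^2 = sum of squared components
A[0]^2 = 5^2 = 25
A[1]^2 = 7^2 = 49
A[2]^2 = 5^2 = 25
A[3]^2 = 6^2 = 36
A[4]^2 = 12^2 = 144
A[5]^2 = 9^2 = 81
A[6]^2 = 4^2 = 16
Sum = 25 + 49 + 25 + 36 + 144 + 81 + 16 = 376

376


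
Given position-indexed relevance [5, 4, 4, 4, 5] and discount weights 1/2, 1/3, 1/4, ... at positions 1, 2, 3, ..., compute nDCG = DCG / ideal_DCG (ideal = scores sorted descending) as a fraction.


Position discount weights w_i = 1/(i+1) for i=1..5:
Weights = [1/2, 1/3, 1/4, 1/5, 1/6]
Actual relevance: [5, 4, 4, 4, 5]
DCG = 5/2 + 4/3 + 4/4 + 4/5 + 5/6 = 97/15
Ideal relevance (sorted desc): [5, 5, 4, 4, 4]
Ideal DCG = 5/2 + 5/3 + 4/4 + 4/5 + 4/6 = 199/30
nDCG = DCG / ideal_DCG = 97/15 / 199/30 = 194/199

194/199


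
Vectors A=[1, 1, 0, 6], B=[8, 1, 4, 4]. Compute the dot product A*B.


Dot product = sum of element-wise products
A[0]*B[0] = 1*8 = 8
A[1]*B[1] = 1*1 = 1
A[2]*B[2] = 0*4 = 0
A[3]*B[3] = 6*4 = 24
Sum = 8 + 1 + 0 + 24 = 33

33


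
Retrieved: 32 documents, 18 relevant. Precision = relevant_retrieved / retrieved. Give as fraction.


Precision = relevant_retrieved / total_retrieved
= 18 / 32
= 18 / (18 + 14)
= 9/16

9/16


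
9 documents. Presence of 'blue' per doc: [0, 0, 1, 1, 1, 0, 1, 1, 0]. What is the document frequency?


Checking each document for 'blue':
Doc 1: absent
Doc 2: absent
Doc 3: present
Doc 4: present
Doc 5: present
Doc 6: absent
Doc 7: present
Doc 8: present
Doc 9: absent
df = sum of presences = 0 + 0 + 1 + 1 + 1 + 0 + 1 + 1 + 0 = 5

5


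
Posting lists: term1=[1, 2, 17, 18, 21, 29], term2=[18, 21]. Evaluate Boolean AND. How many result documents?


Boolean AND: find intersection of posting lists
term1 docs: [1, 2, 17, 18, 21, 29]
term2 docs: [18, 21]
Intersection: [18, 21]
|intersection| = 2

2


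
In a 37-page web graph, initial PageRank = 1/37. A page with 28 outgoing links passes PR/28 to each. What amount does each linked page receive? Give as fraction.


Initial PR = 1/37 = 1/37
Outlinks = 28
Contribution per link = PR / outlinks
= 1/37 / 28
= 1/1036

1/1036


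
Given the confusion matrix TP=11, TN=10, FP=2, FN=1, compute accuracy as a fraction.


Accuracy = (TP + TN) / (TP + TN + FP + FN)
TP + TN = 11 + 10 = 21
Total = 11 + 10 + 2 + 1 = 24
Accuracy = 21 / 24 = 7/8

7/8


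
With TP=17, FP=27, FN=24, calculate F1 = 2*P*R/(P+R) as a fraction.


F1 = 2 * P * R / (P + R)
P = TP/(TP+FP) = 17/44 = 17/44
R = TP/(TP+FN) = 17/41 = 17/41
2 * P * R = 2 * 17/44 * 17/41 = 289/902
P + R = 17/44 + 17/41 = 1445/1804
F1 = 289/902 / 1445/1804 = 2/5

2/5


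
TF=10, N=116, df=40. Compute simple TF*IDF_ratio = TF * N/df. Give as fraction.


TF * (N/df)
= 10 * (116/40)
= 10 * 29/10
= 29

29


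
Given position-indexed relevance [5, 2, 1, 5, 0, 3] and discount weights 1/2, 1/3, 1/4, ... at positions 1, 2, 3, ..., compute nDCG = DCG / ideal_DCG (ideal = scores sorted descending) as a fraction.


Position discount weights w_i = 1/(i+1) for i=1..6:
Weights = [1/2, 1/3, 1/4, 1/5, 1/6, 1/7]
Actual relevance: [5, 2, 1, 5, 0, 3]
DCG = 5/2 + 2/3 + 1/4 + 5/5 + 0/6 + 3/7 = 407/84
Ideal relevance (sorted desc): [5, 5, 3, 2, 1, 0]
Ideal DCG = 5/2 + 5/3 + 3/4 + 2/5 + 1/6 + 0/7 = 329/60
nDCG = DCG / ideal_DCG = 407/84 / 329/60 = 2035/2303

2035/2303


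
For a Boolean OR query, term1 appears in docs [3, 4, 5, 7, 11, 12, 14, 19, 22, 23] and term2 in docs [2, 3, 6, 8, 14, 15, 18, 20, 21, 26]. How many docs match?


Boolean OR: find union of posting lists
term1 docs: [3, 4, 5, 7, 11, 12, 14, 19, 22, 23]
term2 docs: [2, 3, 6, 8, 14, 15, 18, 20, 21, 26]
Union: [2, 3, 4, 5, 6, 7, 8, 11, 12, 14, 15, 18, 19, 20, 21, 22, 23, 26]
|union| = 18

18


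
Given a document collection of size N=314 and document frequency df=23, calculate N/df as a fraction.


IDF ratio = N / df
= 314 / 23
= 314/23

314/23


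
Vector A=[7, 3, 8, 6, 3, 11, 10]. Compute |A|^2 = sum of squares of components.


|A|^2 = sum of squared components
A[0]^2 = 7^2 = 49
A[1]^2 = 3^2 = 9
A[2]^2 = 8^2 = 64
A[3]^2 = 6^2 = 36
A[4]^2 = 3^2 = 9
A[5]^2 = 11^2 = 121
A[6]^2 = 10^2 = 100
Sum = 49 + 9 + 64 + 36 + 9 + 121 + 100 = 388

388


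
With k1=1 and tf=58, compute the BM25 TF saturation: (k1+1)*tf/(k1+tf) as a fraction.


BM25 TF component = (k1+1)*tf / (k1+tf)
k1 = 1, tf = 58
Numerator = (1+1)*58 = 116
Denominator = 1 + 58 = 59
= 116/59 = 116/59

116/59


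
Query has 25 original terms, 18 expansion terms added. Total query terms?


Original terms: 25
Expansion terms: 18
Total = 25 + 18 = 43

43


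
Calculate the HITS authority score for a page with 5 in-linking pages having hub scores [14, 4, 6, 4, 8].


Authority = sum of hub scores of in-linkers
In-link 1: hub score = 14
In-link 2: hub score = 4
In-link 3: hub score = 6
In-link 4: hub score = 4
In-link 5: hub score = 8
Authority = 14 + 4 + 6 + 4 + 8 = 36

36


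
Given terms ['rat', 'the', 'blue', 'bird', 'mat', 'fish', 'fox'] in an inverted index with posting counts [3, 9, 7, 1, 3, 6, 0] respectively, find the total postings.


Summing posting list sizes:
'rat': 3 postings
'the': 9 postings
'blue': 7 postings
'bird': 1 postings
'mat': 3 postings
'fish': 6 postings
'fox': 0 postings
Total = 3 + 9 + 7 + 1 + 3 + 6 + 0 = 29

29


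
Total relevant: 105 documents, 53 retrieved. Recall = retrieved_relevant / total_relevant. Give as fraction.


Recall = retrieved_relevant / total_relevant
= 53 / 105
= 53 / (53 + 52)
= 53/105

53/105


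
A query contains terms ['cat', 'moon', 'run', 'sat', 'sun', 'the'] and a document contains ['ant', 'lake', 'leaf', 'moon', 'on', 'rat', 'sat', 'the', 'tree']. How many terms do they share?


Query terms: ['cat', 'moon', 'run', 'sat', 'sun', 'the']
Document terms: ['ant', 'lake', 'leaf', 'moon', 'on', 'rat', 'sat', 'the', 'tree']
Common terms: ['moon', 'sat', 'the']
Overlap count = 3

3


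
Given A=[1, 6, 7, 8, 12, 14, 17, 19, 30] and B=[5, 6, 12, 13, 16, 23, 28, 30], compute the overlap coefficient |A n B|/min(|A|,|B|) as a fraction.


A intersect B = [6, 12, 30]
|A intersect B| = 3
min(|A|, |B|) = min(9, 8) = 8
Overlap = 3 / 8 = 3/8

3/8


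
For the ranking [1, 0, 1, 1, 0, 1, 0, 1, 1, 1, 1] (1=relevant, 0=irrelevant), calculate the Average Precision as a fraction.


Computing P@k for each relevant position:
Position 1: relevant, P@1 = 1/1 = 1
Position 2: not relevant
Position 3: relevant, P@3 = 2/3 = 2/3
Position 4: relevant, P@4 = 3/4 = 3/4
Position 5: not relevant
Position 6: relevant, P@6 = 4/6 = 2/3
Position 7: not relevant
Position 8: relevant, P@8 = 5/8 = 5/8
Position 9: relevant, P@9 = 6/9 = 2/3
Position 10: relevant, P@10 = 7/10 = 7/10
Position 11: relevant, P@11 = 8/11 = 8/11
Sum of P@k = 1 + 2/3 + 3/4 + 2/3 + 5/8 + 2/3 + 7/10 + 8/11 = 2553/440
AP = 2553/440 / 8 = 2553/3520

2553/3520


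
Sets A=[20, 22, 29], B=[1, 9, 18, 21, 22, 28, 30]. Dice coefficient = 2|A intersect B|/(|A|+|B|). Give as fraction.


A intersect B = [22]
|A intersect B| = 1
|A| = 3, |B| = 7
Dice = 2*1 / (3+7)
= 2 / 10 = 1/5

1/5


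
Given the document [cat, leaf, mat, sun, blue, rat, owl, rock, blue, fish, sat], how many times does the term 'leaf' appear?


Document has 11 words
Scanning for 'leaf':
Found at positions: [1]
Count = 1

1


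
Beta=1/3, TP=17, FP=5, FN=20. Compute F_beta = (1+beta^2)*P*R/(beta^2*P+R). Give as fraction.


P = TP/(TP+FP) = 17/22 = 17/22
R = TP/(TP+FN) = 17/37 = 17/37
beta^2 = 1/3^2 = 1/9
(1 + beta^2) = 10/9
Numerator = (1+beta^2)*P*R = 1445/3663
Denominator = beta^2*P + R = 17/198 + 17/37 = 3995/7326
F_beta = 34/47

34/47


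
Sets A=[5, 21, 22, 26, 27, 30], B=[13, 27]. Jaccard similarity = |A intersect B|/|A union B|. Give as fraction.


A intersect B = [27]
|A intersect B| = 1
A union B = [5, 13, 21, 22, 26, 27, 30]
|A union B| = 7
Jaccard = 1/7 = 1/7

1/7


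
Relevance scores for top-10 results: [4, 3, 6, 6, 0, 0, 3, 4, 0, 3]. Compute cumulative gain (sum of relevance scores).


Cumulative Gain = sum of relevance scores
Position 1: rel=4, running sum=4
Position 2: rel=3, running sum=7
Position 3: rel=6, running sum=13
Position 4: rel=6, running sum=19
Position 5: rel=0, running sum=19
Position 6: rel=0, running sum=19
Position 7: rel=3, running sum=22
Position 8: rel=4, running sum=26
Position 9: rel=0, running sum=26
Position 10: rel=3, running sum=29
CG = 29

29


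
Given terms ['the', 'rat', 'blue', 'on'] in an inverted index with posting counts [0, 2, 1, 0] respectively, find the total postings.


Summing posting list sizes:
'the': 0 postings
'rat': 2 postings
'blue': 1 postings
'on': 0 postings
Total = 0 + 2 + 1 + 0 = 3

3


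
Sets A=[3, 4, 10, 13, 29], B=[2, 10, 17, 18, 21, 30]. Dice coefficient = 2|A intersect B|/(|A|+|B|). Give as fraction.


A intersect B = [10]
|A intersect B| = 1
|A| = 5, |B| = 6
Dice = 2*1 / (5+6)
= 2 / 11 = 2/11

2/11


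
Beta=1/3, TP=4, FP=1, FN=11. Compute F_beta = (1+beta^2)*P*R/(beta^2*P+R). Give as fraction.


P = TP/(TP+FP) = 4/5 = 4/5
R = TP/(TP+FN) = 4/15 = 4/15
beta^2 = 1/3^2 = 1/9
(1 + beta^2) = 10/9
Numerator = (1+beta^2)*P*R = 32/135
Denominator = beta^2*P + R = 4/45 + 4/15 = 16/45
F_beta = 2/3

2/3


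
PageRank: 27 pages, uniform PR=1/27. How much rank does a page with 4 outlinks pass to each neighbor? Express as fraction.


Initial PR = 1/27 = 1/27
Outlinks = 4
Contribution per link = PR / outlinks
= 1/27 / 4
= 1/108

1/108


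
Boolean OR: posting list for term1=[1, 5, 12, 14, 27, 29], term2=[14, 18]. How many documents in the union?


Boolean OR: find union of posting lists
term1 docs: [1, 5, 12, 14, 27, 29]
term2 docs: [14, 18]
Union: [1, 5, 12, 14, 18, 27, 29]
|union| = 7

7


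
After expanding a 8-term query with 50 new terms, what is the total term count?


Original terms: 8
Expansion terms: 50
Total = 8 + 50 = 58

58


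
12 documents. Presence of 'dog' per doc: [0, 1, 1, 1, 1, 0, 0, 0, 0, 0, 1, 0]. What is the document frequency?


Checking each document for 'dog':
Doc 1: absent
Doc 2: present
Doc 3: present
Doc 4: present
Doc 5: present
Doc 6: absent
Doc 7: absent
Doc 8: absent
Doc 9: absent
Doc 10: absent
Doc 11: present
Doc 12: absent
df = sum of presences = 0 + 1 + 1 + 1 + 1 + 0 + 0 + 0 + 0 + 0 + 1 + 0 = 5

5


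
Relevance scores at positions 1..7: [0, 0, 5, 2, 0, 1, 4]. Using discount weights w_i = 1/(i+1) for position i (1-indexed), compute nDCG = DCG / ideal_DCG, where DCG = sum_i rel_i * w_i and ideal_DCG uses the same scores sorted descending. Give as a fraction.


Position discount weights w_i = 1/(i+1) for i=1..7:
Weights = [1/2, 1/3, 1/4, 1/5, 1/6, 1/7, 1/8]
Actual relevance: [0, 0, 5, 2, 0, 1, 4]
DCG = 0/2 + 0/3 + 5/4 + 2/5 + 0/6 + 1/7 + 4/8 = 321/140
Ideal relevance (sorted desc): [5, 4, 2, 1, 0, 0, 0]
Ideal DCG = 5/2 + 4/3 + 2/4 + 1/5 + 0/6 + 0/7 + 0/8 = 68/15
nDCG = DCG / ideal_DCG = 321/140 / 68/15 = 963/1904

963/1904


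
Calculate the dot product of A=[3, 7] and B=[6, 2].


Dot product = sum of element-wise products
A[0]*B[0] = 3*6 = 18
A[1]*B[1] = 7*2 = 14
Sum = 18 + 14 = 32

32


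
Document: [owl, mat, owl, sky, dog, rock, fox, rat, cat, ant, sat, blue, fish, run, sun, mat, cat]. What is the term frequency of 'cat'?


Document has 17 words
Scanning for 'cat':
Found at positions: [8, 16]
Count = 2

2


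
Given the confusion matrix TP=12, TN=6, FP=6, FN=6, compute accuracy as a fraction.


Accuracy = (TP + TN) / (TP + TN + FP + FN)
TP + TN = 12 + 6 = 18
Total = 12 + 6 + 6 + 6 = 30
Accuracy = 18 / 30 = 3/5

3/5


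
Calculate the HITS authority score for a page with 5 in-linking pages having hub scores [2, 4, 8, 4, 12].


Authority = sum of hub scores of in-linkers
In-link 1: hub score = 2
In-link 2: hub score = 4
In-link 3: hub score = 8
In-link 4: hub score = 4
In-link 5: hub score = 12
Authority = 2 + 4 + 8 + 4 + 12 = 30

30


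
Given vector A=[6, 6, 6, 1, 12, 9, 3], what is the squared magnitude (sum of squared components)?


|A|^2 = sum of squared components
A[0]^2 = 6^2 = 36
A[1]^2 = 6^2 = 36
A[2]^2 = 6^2 = 36
A[3]^2 = 1^2 = 1
A[4]^2 = 12^2 = 144
A[5]^2 = 9^2 = 81
A[6]^2 = 3^2 = 9
Sum = 36 + 36 + 36 + 1 + 144 + 81 + 9 = 343

343


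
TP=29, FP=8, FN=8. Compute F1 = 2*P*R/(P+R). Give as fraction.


F1 = 2 * P * R / (P + R)
P = TP/(TP+FP) = 29/37 = 29/37
R = TP/(TP+FN) = 29/37 = 29/37
2 * P * R = 2 * 29/37 * 29/37 = 1682/1369
P + R = 29/37 + 29/37 = 58/37
F1 = 1682/1369 / 58/37 = 29/37

29/37


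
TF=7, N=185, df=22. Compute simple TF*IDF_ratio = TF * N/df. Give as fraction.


TF * (N/df)
= 7 * (185/22)
= 7 * 185/22
= 1295/22

1295/22


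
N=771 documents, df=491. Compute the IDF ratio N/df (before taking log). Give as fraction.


IDF ratio = N / df
= 771 / 491
= 771/491

771/491


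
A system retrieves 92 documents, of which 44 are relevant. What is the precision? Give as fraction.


Precision = relevant_retrieved / total_retrieved
= 44 / 92
= 44 / (44 + 48)
= 11/23

11/23


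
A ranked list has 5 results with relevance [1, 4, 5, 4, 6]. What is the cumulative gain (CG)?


Cumulative Gain = sum of relevance scores
Position 1: rel=1, running sum=1
Position 2: rel=4, running sum=5
Position 3: rel=5, running sum=10
Position 4: rel=4, running sum=14
Position 5: rel=6, running sum=20
CG = 20

20


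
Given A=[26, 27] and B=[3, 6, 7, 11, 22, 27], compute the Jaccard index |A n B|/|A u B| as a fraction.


A intersect B = [27]
|A intersect B| = 1
A union B = [3, 6, 7, 11, 22, 26, 27]
|A union B| = 7
Jaccard = 1/7 = 1/7

1/7


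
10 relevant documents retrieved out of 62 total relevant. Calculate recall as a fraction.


Recall = retrieved_relevant / total_relevant
= 10 / 62
= 10 / (10 + 52)
= 5/31

5/31


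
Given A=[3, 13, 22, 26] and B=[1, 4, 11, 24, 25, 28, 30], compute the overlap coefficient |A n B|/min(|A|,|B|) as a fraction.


A intersect B = []
|A intersect B| = 0
min(|A|, |B|) = min(4, 7) = 4
Overlap = 0 / 4 = 0

0


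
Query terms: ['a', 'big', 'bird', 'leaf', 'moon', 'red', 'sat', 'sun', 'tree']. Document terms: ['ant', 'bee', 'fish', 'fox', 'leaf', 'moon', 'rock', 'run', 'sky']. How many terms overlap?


Query terms: ['a', 'big', 'bird', 'leaf', 'moon', 'red', 'sat', 'sun', 'tree']
Document terms: ['ant', 'bee', 'fish', 'fox', 'leaf', 'moon', 'rock', 'run', 'sky']
Common terms: ['leaf', 'moon']
Overlap count = 2

2


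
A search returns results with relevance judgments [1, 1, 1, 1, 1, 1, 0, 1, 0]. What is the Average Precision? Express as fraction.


Computing P@k for each relevant position:
Position 1: relevant, P@1 = 1/1 = 1
Position 2: relevant, P@2 = 2/2 = 1
Position 3: relevant, P@3 = 3/3 = 1
Position 4: relevant, P@4 = 4/4 = 1
Position 5: relevant, P@5 = 5/5 = 1
Position 6: relevant, P@6 = 6/6 = 1
Position 7: not relevant
Position 8: relevant, P@8 = 7/8 = 7/8
Position 9: not relevant
Sum of P@k = 1 + 1 + 1 + 1 + 1 + 1 + 7/8 = 55/8
AP = 55/8 / 7 = 55/56

55/56


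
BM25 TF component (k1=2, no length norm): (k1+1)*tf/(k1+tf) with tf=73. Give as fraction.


BM25 TF component = (k1+1)*tf / (k1+tf)
k1 = 2, tf = 73
Numerator = (2+1)*73 = 219
Denominator = 2 + 73 = 75
= 219/75 = 73/25

73/25


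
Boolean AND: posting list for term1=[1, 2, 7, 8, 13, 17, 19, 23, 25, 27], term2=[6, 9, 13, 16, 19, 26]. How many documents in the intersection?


Boolean AND: find intersection of posting lists
term1 docs: [1, 2, 7, 8, 13, 17, 19, 23, 25, 27]
term2 docs: [6, 9, 13, 16, 19, 26]
Intersection: [13, 19]
|intersection| = 2

2


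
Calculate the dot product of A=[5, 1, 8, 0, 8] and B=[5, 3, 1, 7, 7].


Dot product = sum of element-wise products
A[0]*B[0] = 5*5 = 25
A[1]*B[1] = 1*3 = 3
A[2]*B[2] = 8*1 = 8
A[3]*B[3] = 0*7 = 0
A[4]*B[4] = 8*7 = 56
Sum = 25 + 3 + 8 + 0 + 56 = 92

92


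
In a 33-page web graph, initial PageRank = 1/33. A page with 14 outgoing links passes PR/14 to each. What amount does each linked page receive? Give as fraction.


Initial PR = 1/33 = 1/33
Outlinks = 14
Contribution per link = PR / outlinks
= 1/33 / 14
= 1/462

1/462


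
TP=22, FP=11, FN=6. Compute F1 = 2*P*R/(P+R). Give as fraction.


F1 = 2 * P * R / (P + R)
P = TP/(TP+FP) = 22/33 = 2/3
R = TP/(TP+FN) = 22/28 = 11/14
2 * P * R = 2 * 2/3 * 11/14 = 22/21
P + R = 2/3 + 11/14 = 61/42
F1 = 22/21 / 61/42 = 44/61

44/61


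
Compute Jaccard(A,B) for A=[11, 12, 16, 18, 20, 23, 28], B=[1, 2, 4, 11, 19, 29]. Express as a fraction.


A intersect B = [11]
|A intersect B| = 1
A union B = [1, 2, 4, 11, 12, 16, 18, 19, 20, 23, 28, 29]
|A union B| = 12
Jaccard = 1/12 = 1/12

1/12


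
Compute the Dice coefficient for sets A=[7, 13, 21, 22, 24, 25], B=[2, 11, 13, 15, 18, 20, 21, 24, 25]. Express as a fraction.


A intersect B = [13, 21, 24, 25]
|A intersect B| = 4
|A| = 6, |B| = 9
Dice = 2*4 / (6+9)
= 8 / 15 = 8/15

8/15


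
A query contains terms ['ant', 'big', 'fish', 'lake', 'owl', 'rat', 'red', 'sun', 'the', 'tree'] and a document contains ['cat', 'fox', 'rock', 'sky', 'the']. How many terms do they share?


Query terms: ['ant', 'big', 'fish', 'lake', 'owl', 'rat', 'red', 'sun', 'the', 'tree']
Document terms: ['cat', 'fox', 'rock', 'sky', 'the']
Common terms: ['the']
Overlap count = 1

1


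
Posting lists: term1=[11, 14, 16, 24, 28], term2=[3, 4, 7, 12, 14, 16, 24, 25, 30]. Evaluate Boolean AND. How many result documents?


Boolean AND: find intersection of posting lists
term1 docs: [11, 14, 16, 24, 28]
term2 docs: [3, 4, 7, 12, 14, 16, 24, 25, 30]
Intersection: [14, 16, 24]
|intersection| = 3

3


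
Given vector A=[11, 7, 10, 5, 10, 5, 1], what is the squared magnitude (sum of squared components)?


|A|^2 = sum of squared components
A[0]^2 = 11^2 = 121
A[1]^2 = 7^2 = 49
A[2]^2 = 10^2 = 100
A[3]^2 = 5^2 = 25
A[4]^2 = 10^2 = 100
A[5]^2 = 5^2 = 25
A[6]^2 = 1^2 = 1
Sum = 121 + 49 + 100 + 25 + 100 + 25 + 1 = 421

421


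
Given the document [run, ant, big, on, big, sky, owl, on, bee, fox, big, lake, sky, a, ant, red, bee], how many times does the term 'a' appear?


Document has 17 words
Scanning for 'a':
Found at positions: [13]
Count = 1

1


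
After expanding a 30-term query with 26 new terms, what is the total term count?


Original terms: 30
Expansion terms: 26
Total = 30 + 26 = 56

56


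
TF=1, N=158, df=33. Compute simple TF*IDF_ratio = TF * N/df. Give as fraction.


TF * (N/df)
= 1 * (158/33)
= 1 * 158/33
= 158/33

158/33


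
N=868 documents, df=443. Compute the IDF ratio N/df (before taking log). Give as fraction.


IDF ratio = N / df
= 868 / 443
= 868/443

868/443


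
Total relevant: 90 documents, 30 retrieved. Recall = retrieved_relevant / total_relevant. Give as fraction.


Recall = retrieved_relevant / total_relevant
= 30 / 90
= 30 / (30 + 60)
= 1/3

1/3


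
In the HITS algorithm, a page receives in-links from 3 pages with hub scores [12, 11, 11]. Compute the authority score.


Authority = sum of hub scores of in-linkers
In-link 1: hub score = 12
In-link 2: hub score = 11
In-link 3: hub score = 11
Authority = 12 + 11 + 11 = 34

34


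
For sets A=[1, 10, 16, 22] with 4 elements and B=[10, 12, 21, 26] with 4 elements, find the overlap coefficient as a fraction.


A intersect B = [10]
|A intersect B| = 1
min(|A|, |B|) = min(4, 4) = 4
Overlap = 1 / 4 = 1/4

1/4


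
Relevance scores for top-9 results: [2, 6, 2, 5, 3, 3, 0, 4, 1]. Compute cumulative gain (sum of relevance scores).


Cumulative Gain = sum of relevance scores
Position 1: rel=2, running sum=2
Position 2: rel=6, running sum=8
Position 3: rel=2, running sum=10
Position 4: rel=5, running sum=15
Position 5: rel=3, running sum=18
Position 6: rel=3, running sum=21
Position 7: rel=0, running sum=21
Position 8: rel=4, running sum=25
Position 9: rel=1, running sum=26
CG = 26

26


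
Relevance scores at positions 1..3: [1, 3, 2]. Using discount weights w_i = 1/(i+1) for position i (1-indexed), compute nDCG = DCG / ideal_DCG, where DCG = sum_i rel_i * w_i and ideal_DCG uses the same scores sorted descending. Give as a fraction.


Position discount weights w_i = 1/(i+1) for i=1..3:
Weights = [1/2, 1/3, 1/4]
Actual relevance: [1, 3, 2]
DCG = 1/2 + 3/3 + 2/4 = 2
Ideal relevance (sorted desc): [3, 2, 1]
Ideal DCG = 3/2 + 2/3 + 1/4 = 29/12
nDCG = DCG / ideal_DCG = 2 / 29/12 = 24/29

24/29


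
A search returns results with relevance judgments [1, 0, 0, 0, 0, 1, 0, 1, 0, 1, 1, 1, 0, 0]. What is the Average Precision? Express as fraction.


Computing P@k for each relevant position:
Position 1: relevant, P@1 = 1/1 = 1
Position 2: not relevant
Position 3: not relevant
Position 4: not relevant
Position 5: not relevant
Position 6: relevant, P@6 = 2/6 = 1/3
Position 7: not relevant
Position 8: relevant, P@8 = 3/8 = 3/8
Position 9: not relevant
Position 10: relevant, P@10 = 4/10 = 2/5
Position 11: relevant, P@11 = 5/11 = 5/11
Position 12: relevant, P@12 = 6/12 = 1/2
Position 13: not relevant
Position 14: not relevant
Sum of P@k = 1 + 1/3 + 3/8 + 2/5 + 5/11 + 1/2 = 4043/1320
AP = 4043/1320 / 6 = 4043/7920

4043/7920


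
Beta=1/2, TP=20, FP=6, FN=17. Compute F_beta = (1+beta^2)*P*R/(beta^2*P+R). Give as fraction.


P = TP/(TP+FP) = 20/26 = 10/13
R = TP/(TP+FN) = 20/37 = 20/37
beta^2 = 1/2^2 = 1/4
(1 + beta^2) = 5/4
Numerator = (1+beta^2)*P*R = 250/481
Denominator = beta^2*P + R = 5/26 + 20/37 = 705/962
F_beta = 100/141

100/141


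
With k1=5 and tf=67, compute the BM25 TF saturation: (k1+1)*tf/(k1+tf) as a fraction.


BM25 TF component = (k1+1)*tf / (k1+tf)
k1 = 5, tf = 67
Numerator = (5+1)*67 = 402
Denominator = 5 + 67 = 72
= 402/72 = 67/12

67/12


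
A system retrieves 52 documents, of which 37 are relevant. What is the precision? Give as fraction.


Precision = relevant_retrieved / total_retrieved
= 37 / 52
= 37 / (37 + 15)
= 37/52

37/52


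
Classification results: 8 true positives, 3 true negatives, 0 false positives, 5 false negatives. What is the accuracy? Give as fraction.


Accuracy = (TP + TN) / (TP + TN + FP + FN)
TP + TN = 8 + 3 = 11
Total = 8 + 3 + 0 + 5 = 16
Accuracy = 11 / 16 = 11/16

11/16


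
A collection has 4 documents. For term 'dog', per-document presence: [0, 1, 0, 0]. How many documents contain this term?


Checking each document for 'dog':
Doc 1: absent
Doc 2: present
Doc 3: absent
Doc 4: absent
df = sum of presences = 0 + 1 + 0 + 0 = 1

1


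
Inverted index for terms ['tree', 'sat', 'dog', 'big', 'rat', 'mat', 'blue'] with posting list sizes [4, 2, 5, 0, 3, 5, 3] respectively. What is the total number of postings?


Summing posting list sizes:
'tree': 4 postings
'sat': 2 postings
'dog': 5 postings
'big': 0 postings
'rat': 3 postings
'mat': 5 postings
'blue': 3 postings
Total = 4 + 2 + 5 + 0 + 3 + 5 + 3 = 22

22


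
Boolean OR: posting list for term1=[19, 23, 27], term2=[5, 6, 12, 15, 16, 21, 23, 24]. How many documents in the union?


Boolean OR: find union of posting lists
term1 docs: [19, 23, 27]
term2 docs: [5, 6, 12, 15, 16, 21, 23, 24]
Union: [5, 6, 12, 15, 16, 19, 21, 23, 24, 27]
|union| = 10

10


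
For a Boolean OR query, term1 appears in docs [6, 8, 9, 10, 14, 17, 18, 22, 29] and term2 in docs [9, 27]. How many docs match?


Boolean OR: find union of posting lists
term1 docs: [6, 8, 9, 10, 14, 17, 18, 22, 29]
term2 docs: [9, 27]
Union: [6, 8, 9, 10, 14, 17, 18, 22, 27, 29]
|union| = 10

10


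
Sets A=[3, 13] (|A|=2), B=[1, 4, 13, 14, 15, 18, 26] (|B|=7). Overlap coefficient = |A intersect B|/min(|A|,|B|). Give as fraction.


A intersect B = [13]
|A intersect B| = 1
min(|A|, |B|) = min(2, 7) = 2
Overlap = 1 / 2 = 1/2

1/2


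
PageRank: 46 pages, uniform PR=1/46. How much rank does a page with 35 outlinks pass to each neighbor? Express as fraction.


Initial PR = 1/46 = 1/46
Outlinks = 35
Contribution per link = PR / outlinks
= 1/46 / 35
= 1/1610

1/1610


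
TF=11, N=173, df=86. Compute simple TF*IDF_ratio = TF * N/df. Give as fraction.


TF * (N/df)
= 11 * (173/86)
= 11 * 173/86
= 1903/86

1903/86


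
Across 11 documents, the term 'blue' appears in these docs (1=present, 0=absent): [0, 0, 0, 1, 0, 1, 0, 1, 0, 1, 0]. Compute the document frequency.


Checking each document for 'blue':
Doc 1: absent
Doc 2: absent
Doc 3: absent
Doc 4: present
Doc 5: absent
Doc 6: present
Doc 7: absent
Doc 8: present
Doc 9: absent
Doc 10: present
Doc 11: absent
df = sum of presences = 0 + 0 + 0 + 1 + 0 + 1 + 0 + 1 + 0 + 1 + 0 = 4

4


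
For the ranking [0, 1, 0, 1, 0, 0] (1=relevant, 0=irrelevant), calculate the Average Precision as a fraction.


Computing P@k for each relevant position:
Position 1: not relevant
Position 2: relevant, P@2 = 1/2 = 1/2
Position 3: not relevant
Position 4: relevant, P@4 = 2/4 = 1/2
Position 5: not relevant
Position 6: not relevant
Sum of P@k = 1/2 + 1/2 = 1
AP = 1 / 2 = 1/2

1/2


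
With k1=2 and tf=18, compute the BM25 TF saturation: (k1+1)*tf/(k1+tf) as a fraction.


BM25 TF component = (k1+1)*tf / (k1+tf)
k1 = 2, tf = 18
Numerator = (2+1)*18 = 54
Denominator = 2 + 18 = 20
= 54/20 = 27/10

27/10


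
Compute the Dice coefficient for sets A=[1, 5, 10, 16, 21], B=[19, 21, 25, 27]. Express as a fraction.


A intersect B = [21]
|A intersect B| = 1
|A| = 5, |B| = 4
Dice = 2*1 / (5+4)
= 2 / 9 = 2/9

2/9


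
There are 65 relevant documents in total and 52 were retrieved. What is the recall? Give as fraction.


Recall = retrieved_relevant / total_relevant
= 52 / 65
= 52 / (52 + 13)
= 4/5

4/5


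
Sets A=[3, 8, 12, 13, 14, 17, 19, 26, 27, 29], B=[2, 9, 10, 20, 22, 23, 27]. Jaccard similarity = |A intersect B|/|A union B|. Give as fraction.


A intersect B = [27]
|A intersect B| = 1
A union B = [2, 3, 8, 9, 10, 12, 13, 14, 17, 19, 20, 22, 23, 26, 27, 29]
|A union B| = 16
Jaccard = 1/16 = 1/16

1/16


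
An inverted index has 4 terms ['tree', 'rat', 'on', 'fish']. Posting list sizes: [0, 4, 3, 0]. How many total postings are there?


Summing posting list sizes:
'tree': 0 postings
'rat': 4 postings
'on': 3 postings
'fish': 0 postings
Total = 0 + 4 + 3 + 0 = 7

7


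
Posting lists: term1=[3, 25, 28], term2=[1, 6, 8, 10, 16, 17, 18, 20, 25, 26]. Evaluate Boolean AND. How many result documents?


Boolean AND: find intersection of posting lists
term1 docs: [3, 25, 28]
term2 docs: [1, 6, 8, 10, 16, 17, 18, 20, 25, 26]
Intersection: [25]
|intersection| = 1

1


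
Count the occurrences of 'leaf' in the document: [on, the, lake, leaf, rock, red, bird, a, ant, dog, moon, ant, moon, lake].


Document has 14 words
Scanning for 'leaf':
Found at positions: [3]
Count = 1

1


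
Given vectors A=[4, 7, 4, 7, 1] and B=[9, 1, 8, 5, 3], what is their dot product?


Dot product = sum of element-wise products
A[0]*B[0] = 4*9 = 36
A[1]*B[1] = 7*1 = 7
A[2]*B[2] = 4*8 = 32
A[3]*B[3] = 7*5 = 35
A[4]*B[4] = 1*3 = 3
Sum = 36 + 7 + 32 + 35 + 3 = 113

113


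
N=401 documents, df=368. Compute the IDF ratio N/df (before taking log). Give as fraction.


IDF ratio = N / df
= 401 / 368
= 401/368

401/368


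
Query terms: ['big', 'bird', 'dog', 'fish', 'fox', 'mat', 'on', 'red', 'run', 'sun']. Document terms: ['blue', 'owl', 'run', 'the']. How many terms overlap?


Query terms: ['big', 'bird', 'dog', 'fish', 'fox', 'mat', 'on', 'red', 'run', 'sun']
Document terms: ['blue', 'owl', 'run', 'the']
Common terms: ['run']
Overlap count = 1

1


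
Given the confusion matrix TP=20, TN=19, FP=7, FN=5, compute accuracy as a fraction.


Accuracy = (TP + TN) / (TP + TN + FP + FN)
TP + TN = 20 + 19 = 39
Total = 20 + 19 + 7 + 5 = 51
Accuracy = 39 / 51 = 13/17

13/17
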